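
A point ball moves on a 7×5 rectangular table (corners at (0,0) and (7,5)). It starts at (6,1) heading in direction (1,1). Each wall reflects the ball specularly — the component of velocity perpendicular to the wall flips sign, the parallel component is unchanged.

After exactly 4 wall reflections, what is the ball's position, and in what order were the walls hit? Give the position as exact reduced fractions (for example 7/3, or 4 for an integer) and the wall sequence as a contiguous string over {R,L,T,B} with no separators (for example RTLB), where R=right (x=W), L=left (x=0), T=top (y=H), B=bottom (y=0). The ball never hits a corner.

Final position: (1,0)
Wall sequence: RTLB

1. t=1 → R at (7,2); v=(-1,1)
2. t=3 → T at (4,5); v=(-1,-1)
3. t=4 → L at (0,1); v=(1,-1)
4. t=1 → B at (1,0); v=(1,1)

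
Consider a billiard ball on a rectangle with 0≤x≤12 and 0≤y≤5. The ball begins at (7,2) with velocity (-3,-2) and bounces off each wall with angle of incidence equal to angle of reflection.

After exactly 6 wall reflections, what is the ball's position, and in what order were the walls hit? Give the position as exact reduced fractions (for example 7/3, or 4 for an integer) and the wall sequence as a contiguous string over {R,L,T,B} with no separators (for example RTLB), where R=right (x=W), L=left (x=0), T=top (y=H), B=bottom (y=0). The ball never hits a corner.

1. t=1 → B at (4,0); v=(-3,2)
2. t=4/3 → L at (0,8/3); v=(3,2)
3. t=7/6 → T at (7/2,5); v=(3,-2)
4. t=5/2 → B at (11,0); v=(3,2)
5. t=1/3 → R at (12,2/3); v=(-3,2)
6. t=13/6 → T at (11/2,5); v=(-3,-2)

Final position: (11/2,5)
Wall sequence: BLTBRT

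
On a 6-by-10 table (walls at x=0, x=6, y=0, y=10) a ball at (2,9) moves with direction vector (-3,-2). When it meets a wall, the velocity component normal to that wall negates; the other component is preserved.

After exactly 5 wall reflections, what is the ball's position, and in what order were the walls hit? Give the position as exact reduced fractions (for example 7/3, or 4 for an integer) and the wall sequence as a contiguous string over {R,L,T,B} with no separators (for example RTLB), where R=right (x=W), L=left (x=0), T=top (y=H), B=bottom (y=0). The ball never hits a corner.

Final position: (6,13/3)
Wall sequence: LRBLR

1. t=2/3 → L at (0,23/3); v=(3,-2)
2. t=2 → R at (6,11/3); v=(-3,-2)
3. t=11/6 → B at (1/2,0); v=(-3,2)
4. t=1/6 → L at (0,1/3); v=(3,2)
5. t=2 → R at (6,13/3); v=(-3,2)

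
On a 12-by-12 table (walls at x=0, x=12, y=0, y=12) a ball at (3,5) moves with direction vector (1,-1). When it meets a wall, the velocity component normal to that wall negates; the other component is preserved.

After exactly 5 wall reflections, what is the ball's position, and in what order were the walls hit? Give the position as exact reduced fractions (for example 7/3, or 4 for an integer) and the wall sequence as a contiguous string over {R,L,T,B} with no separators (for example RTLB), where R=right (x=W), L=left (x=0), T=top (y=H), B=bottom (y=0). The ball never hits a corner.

Final position: (8,0)
Wall sequence: BRTLB

1. t=5 → B at (8,0); v=(1,1)
2. t=4 → R at (12,4); v=(-1,1)
3. t=8 → T at (4,12); v=(-1,-1)
4. t=4 → L at (0,8); v=(1,-1)
5. t=8 → B at (8,0); v=(1,1)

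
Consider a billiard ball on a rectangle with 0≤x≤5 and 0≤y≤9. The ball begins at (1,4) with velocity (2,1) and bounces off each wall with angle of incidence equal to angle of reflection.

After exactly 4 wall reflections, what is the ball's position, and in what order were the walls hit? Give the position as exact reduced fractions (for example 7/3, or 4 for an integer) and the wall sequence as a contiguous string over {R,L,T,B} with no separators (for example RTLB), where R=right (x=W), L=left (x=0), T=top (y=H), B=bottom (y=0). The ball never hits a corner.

Final position: (5,7)
Wall sequence: RLTR

1. t=2 → R at (5,6); v=(-2,1)
2. t=5/2 → L at (0,17/2); v=(2,1)
3. t=1/2 → T at (1,9); v=(2,-1)
4. t=2 → R at (5,7); v=(-2,-1)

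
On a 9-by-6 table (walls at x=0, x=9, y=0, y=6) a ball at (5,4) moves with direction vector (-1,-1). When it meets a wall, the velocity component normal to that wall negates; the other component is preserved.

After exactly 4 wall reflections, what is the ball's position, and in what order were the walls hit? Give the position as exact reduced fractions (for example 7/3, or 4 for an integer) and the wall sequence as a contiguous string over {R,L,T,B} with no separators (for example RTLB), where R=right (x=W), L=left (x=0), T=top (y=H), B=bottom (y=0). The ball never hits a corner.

1. t=4 → B at (1,0); v=(-1,1)
2. t=1 → L at (0,1); v=(1,1)
3. t=5 → T at (5,6); v=(1,-1)
4. t=4 → R at (9,2); v=(-1,-1)

Final position: (9,2)
Wall sequence: BLTR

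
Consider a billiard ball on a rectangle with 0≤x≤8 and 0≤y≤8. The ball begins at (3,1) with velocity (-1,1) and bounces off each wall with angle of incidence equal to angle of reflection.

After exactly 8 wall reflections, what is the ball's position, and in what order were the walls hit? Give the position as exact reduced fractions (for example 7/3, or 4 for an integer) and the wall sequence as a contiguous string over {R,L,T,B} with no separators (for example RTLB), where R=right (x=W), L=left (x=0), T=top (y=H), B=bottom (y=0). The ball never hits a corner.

Final position: (4,0)
Wall sequence: LTRBLTRB

1. t=3 → L at (0,4); v=(1,1)
2. t=4 → T at (4,8); v=(1,-1)
3. t=4 → R at (8,4); v=(-1,-1)
4. t=4 → B at (4,0); v=(-1,1)
5. t=4 → L at (0,4); v=(1,1)
6. t=4 → T at (4,8); v=(1,-1)
7. t=4 → R at (8,4); v=(-1,-1)
8. t=4 → B at (4,0); v=(-1,1)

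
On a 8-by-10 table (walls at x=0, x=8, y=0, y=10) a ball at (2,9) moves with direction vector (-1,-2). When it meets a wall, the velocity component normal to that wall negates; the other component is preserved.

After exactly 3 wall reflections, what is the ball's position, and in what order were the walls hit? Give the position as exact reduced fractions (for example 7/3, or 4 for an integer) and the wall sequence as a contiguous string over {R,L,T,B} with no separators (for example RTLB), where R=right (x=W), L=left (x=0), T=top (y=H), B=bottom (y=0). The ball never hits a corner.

1. t=2 → L at (0,5); v=(1,-2)
2. t=5/2 → B at (5/2,0); v=(1,2)
3. t=5 → T at (15/2,10); v=(1,-2)

Final position: (15/2,10)
Wall sequence: LBT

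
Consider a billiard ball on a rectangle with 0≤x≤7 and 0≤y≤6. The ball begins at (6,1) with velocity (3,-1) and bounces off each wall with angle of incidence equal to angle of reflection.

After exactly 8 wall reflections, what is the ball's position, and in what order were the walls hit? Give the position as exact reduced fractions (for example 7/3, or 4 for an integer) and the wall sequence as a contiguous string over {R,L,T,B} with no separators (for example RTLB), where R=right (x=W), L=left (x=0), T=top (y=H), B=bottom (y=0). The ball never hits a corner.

1. t=1/3 → R at (7,2/3); v=(-3,-1)
2. t=2/3 → B at (5,0); v=(-3,1)
3. t=5/3 → L at (0,5/3); v=(3,1)
4. t=7/3 → R at (7,4); v=(-3,1)
5. t=2 → T at (1,6); v=(-3,-1)
6. t=1/3 → L at (0,17/3); v=(3,-1)
7. t=7/3 → R at (7,10/3); v=(-3,-1)
8. t=7/3 → L at (0,1); v=(3,-1)

Final position: (0,1)
Wall sequence: RBLRTLRL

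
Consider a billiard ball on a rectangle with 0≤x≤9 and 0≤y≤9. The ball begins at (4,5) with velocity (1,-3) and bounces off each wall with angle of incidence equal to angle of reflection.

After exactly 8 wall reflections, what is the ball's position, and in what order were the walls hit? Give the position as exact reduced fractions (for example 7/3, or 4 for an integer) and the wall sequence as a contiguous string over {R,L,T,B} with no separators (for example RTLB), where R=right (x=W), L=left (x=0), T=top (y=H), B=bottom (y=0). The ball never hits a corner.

Final position: (8/3,9)
Wall sequence: BTRBTBLT

1. t=5/3 → B at (17/3,0); v=(1,3)
2. t=3 → T at (26/3,9); v=(1,-3)
3. t=1/3 → R at (9,8); v=(-1,-3)
4. t=8/3 → B at (19/3,0); v=(-1,3)
5. t=3 → T at (10/3,9); v=(-1,-3)
6. t=3 → B at (1/3,0); v=(-1,3)
7. t=1/3 → L at (0,1); v=(1,3)
8. t=8/3 → T at (8/3,9); v=(1,-3)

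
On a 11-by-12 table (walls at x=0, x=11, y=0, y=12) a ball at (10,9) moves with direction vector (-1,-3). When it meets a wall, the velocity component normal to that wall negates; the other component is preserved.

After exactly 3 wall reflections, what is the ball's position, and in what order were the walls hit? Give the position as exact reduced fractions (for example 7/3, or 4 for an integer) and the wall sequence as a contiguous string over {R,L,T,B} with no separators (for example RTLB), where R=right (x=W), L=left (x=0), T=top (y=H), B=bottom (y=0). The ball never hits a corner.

Final position: (0,3)
Wall sequence: BTL

1. t=3 → B at (7,0); v=(-1,3)
2. t=4 → T at (3,12); v=(-1,-3)
3. t=3 → L at (0,3); v=(1,-3)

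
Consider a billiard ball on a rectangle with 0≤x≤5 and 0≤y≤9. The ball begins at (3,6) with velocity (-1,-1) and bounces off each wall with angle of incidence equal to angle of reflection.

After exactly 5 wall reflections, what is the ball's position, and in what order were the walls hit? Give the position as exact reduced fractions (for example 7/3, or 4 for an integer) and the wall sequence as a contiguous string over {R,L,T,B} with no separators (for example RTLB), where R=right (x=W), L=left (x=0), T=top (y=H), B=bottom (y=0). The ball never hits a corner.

1. t=3 → L at (0,3); v=(1,-1)
2. t=3 → B at (3,0); v=(1,1)
3. t=2 → R at (5,2); v=(-1,1)
4. t=5 → L at (0,7); v=(1,1)
5. t=2 → T at (2,9); v=(1,-1)

Final position: (2,9)
Wall sequence: LBRLT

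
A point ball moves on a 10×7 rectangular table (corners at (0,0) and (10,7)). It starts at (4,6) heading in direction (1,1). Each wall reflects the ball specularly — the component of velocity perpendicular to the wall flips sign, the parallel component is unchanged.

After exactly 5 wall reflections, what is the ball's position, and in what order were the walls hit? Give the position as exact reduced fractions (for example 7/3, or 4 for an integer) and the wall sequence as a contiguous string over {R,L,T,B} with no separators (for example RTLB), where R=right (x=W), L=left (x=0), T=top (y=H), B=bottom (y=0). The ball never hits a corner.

Final position: (0,6)
Wall sequence: TRBTL

1. t=1 → T at (5,7); v=(1,-1)
2. t=5 → R at (10,2); v=(-1,-1)
3. t=2 → B at (8,0); v=(-1,1)
4. t=7 → T at (1,7); v=(-1,-1)
5. t=1 → L at (0,6); v=(1,-1)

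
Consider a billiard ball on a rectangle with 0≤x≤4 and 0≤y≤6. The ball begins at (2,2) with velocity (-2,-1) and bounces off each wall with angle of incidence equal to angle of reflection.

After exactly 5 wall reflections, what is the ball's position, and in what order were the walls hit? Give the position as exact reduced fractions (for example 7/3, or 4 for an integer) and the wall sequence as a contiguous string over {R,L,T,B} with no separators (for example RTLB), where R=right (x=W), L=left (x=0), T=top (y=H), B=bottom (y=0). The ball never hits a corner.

Final position: (4,5)
Wall sequence: LBRLR

1. t=1 → L at (0,1); v=(2,-1)
2. t=1 → B at (2,0); v=(2,1)
3. t=1 → R at (4,1); v=(-2,1)
4. t=2 → L at (0,3); v=(2,1)
5. t=2 → R at (4,5); v=(-2,1)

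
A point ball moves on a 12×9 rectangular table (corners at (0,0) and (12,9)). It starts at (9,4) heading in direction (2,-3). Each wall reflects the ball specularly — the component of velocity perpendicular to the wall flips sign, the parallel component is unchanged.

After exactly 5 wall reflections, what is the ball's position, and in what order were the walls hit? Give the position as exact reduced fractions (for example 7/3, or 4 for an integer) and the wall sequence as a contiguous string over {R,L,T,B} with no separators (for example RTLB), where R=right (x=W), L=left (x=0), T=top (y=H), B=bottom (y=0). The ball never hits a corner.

1. t=4/3 → B at (35/3,0); v=(2,3)
2. t=1/6 → R at (12,1/2); v=(-2,3)
3. t=17/6 → T at (19/3,9); v=(-2,-3)
4. t=3 → B at (1/3,0); v=(-2,3)
5. t=1/6 → L at (0,1/2); v=(2,3)

Final position: (0,1/2)
Wall sequence: BRTBL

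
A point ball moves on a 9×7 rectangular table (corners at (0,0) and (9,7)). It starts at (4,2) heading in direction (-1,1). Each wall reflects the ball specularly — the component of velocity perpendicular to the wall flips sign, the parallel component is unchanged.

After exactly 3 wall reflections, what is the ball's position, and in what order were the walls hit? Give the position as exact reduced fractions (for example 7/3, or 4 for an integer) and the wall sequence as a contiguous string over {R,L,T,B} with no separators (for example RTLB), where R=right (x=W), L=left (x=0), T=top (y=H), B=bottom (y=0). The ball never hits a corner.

Final position: (8,0)
Wall sequence: LTB

1. t=4 → L at (0,6); v=(1,1)
2. t=1 → T at (1,7); v=(1,-1)
3. t=7 → B at (8,0); v=(1,1)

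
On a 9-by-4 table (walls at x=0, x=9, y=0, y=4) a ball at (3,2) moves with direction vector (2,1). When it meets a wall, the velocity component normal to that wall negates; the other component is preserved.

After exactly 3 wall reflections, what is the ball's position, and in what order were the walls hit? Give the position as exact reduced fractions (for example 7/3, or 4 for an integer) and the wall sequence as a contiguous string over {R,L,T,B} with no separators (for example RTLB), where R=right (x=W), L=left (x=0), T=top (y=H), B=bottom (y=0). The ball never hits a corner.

Final position: (3,0)
Wall sequence: TRB

1. t=2 → T at (7,4); v=(2,-1)
2. t=1 → R at (9,3); v=(-2,-1)
3. t=3 → B at (3,0); v=(-2,1)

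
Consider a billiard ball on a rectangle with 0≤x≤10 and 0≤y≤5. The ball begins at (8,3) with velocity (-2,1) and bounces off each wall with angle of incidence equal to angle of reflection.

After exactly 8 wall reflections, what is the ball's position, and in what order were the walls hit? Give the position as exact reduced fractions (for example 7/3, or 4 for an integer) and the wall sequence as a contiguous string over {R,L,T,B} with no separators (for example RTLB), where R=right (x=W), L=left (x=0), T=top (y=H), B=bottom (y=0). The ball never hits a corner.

Final position: (10,2)
Wall sequence: TLBRTLBR

1. t=2 → T at (4,5); v=(-2,-1)
2. t=2 → L at (0,3); v=(2,-1)
3. t=3 → B at (6,0); v=(2,1)
4. t=2 → R at (10,2); v=(-2,1)
5. t=3 → T at (4,5); v=(-2,-1)
6. t=2 → L at (0,3); v=(2,-1)
7. t=3 → B at (6,0); v=(2,1)
8. t=2 → R at (10,2); v=(-2,1)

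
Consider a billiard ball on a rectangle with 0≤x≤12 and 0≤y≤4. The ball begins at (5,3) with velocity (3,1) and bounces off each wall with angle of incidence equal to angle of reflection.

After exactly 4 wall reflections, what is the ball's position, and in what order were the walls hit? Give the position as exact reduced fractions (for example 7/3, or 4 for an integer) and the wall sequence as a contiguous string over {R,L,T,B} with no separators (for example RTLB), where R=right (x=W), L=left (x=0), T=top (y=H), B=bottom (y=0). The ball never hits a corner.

Final position: (0,4/3)
Wall sequence: TRBL

1. t=1 → T at (8,4); v=(3,-1)
2. t=4/3 → R at (12,8/3); v=(-3,-1)
3. t=8/3 → B at (4,0); v=(-3,1)
4. t=4/3 → L at (0,4/3); v=(3,1)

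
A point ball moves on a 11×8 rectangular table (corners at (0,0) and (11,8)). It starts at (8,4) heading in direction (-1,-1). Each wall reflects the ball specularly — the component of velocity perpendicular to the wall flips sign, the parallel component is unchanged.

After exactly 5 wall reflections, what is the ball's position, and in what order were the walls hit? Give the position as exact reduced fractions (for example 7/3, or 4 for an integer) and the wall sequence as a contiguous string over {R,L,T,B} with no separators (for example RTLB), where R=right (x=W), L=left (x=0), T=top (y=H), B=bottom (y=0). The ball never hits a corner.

Final position: (10,0)
Wall sequence: BLTRB

1. t=4 → B at (4,0); v=(-1,1)
2. t=4 → L at (0,4); v=(1,1)
3. t=4 → T at (4,8); v=(1,-1)
4. t=7 → R at (11,1); v=(-1,-1)
5. t=1 → B at (10,0); v=(-1,1)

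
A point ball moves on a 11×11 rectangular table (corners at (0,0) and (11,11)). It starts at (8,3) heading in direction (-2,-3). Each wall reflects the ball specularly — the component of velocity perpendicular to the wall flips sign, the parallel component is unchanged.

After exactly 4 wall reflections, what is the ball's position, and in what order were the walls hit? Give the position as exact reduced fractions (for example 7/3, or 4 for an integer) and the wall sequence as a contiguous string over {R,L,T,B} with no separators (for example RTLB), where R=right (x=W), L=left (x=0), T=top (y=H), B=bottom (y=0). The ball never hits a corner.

1. t=1 → B at (6,0); v=(-2,3)
2. t=3 → L at (0,9); v=(2,3)
3. t=2/3 → T at (4/3,11); v=(2,-3)
4. t=11/3 → B at (26/3,0); v=(2,3)

Final position: (26/3,0)
Wall sequence: BLTB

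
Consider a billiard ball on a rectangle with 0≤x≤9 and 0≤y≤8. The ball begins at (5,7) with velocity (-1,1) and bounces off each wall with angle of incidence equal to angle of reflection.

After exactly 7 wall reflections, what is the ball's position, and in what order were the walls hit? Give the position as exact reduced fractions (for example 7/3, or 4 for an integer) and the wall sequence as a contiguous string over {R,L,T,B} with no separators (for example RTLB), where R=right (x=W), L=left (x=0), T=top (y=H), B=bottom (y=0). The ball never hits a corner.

Final position: (2,0)
Wall sequence: TLBRTLB

1. t=1 → T at (4,8); v=(-1,-1)
2. t=4 → L at (0,4); v=(1,-1)
3. t=4 → B at (4,0); v=(1,1)
4. t=5 → R at (9,5); v=(-1,1)
5. t=3 → T at (6,8); v=(-1,-1)
6. t=6 → L at (0,2); v=(1,-1)
7. t=2 → B at (2,0); v=(1,1)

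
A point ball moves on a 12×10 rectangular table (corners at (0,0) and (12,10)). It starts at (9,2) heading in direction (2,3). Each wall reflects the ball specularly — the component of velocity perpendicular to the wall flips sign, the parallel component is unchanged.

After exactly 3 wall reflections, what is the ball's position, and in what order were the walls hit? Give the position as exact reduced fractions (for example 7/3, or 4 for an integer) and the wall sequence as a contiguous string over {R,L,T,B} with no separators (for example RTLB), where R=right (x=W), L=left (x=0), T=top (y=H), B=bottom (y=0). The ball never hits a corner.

1. t=3/2 → R at (12,13/2); v=(-2,3)
2. t=7/6 → T at (29/3,10); v=(-2,-3)
3. t=10/3 → B at (3,0); v=(-2,3)

Final position: (3,0)
Wall sequence: RTB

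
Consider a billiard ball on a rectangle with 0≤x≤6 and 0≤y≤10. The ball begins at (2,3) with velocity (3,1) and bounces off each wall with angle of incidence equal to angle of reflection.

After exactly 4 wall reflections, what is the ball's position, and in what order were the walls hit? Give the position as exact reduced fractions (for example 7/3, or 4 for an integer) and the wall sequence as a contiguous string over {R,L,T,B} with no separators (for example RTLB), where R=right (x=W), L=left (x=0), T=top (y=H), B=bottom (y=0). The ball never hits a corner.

Final position: (1,10)
Wall sequence: RLRT

1. t=4/3 → R at (6,13/3); v=(-3,1)
2. t=2 → L at (0,19/3); v=(3,1)
3. t=2 → R at (6,25/3); v=(-3,1)
4. t=5/3 → T at (1,10); v=(-3,-1)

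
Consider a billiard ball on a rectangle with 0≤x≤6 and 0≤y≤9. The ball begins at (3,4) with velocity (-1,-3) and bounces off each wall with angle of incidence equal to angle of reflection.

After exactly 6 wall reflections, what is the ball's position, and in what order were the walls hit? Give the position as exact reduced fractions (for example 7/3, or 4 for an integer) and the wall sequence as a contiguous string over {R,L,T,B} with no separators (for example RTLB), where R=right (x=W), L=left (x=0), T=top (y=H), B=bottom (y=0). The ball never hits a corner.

1. t=4/3 → B at (5/3,0); v=(-1,3)
2. t=5/3 → L at (0,5); v=(1,3)
3. t=4/3 → T at (4/3,9); v=(1,-3)
4. t=3 → B at (13/3,0); v=(1,3)
5. t=5/3 → R at (6,5); v=(-1,3)
6. t=4/3 → T at (14/3,9); v=(-1,-3)

Final position: (14/3,9)
Wall sequence: BLTBRT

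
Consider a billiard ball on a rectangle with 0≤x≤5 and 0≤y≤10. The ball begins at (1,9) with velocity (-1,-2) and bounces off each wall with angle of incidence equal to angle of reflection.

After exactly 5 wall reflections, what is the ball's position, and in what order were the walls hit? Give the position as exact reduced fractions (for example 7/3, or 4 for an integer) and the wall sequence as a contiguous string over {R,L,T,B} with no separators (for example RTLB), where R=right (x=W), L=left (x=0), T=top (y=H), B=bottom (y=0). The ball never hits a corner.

1. t=1 → L at (0,7); v=(1,-2)
2. t=7/2 → B at (7/2,0); v=(1,2)
3. t=3/2 → R at (5,3); v=(-1,2)
4. t=7/2 → T at (3/2,10); v=(-1,-2)
5. t=3/2 → L at (0,7); v=(1,-2)

Final position: (0,7)
Wall sequence: LBRTL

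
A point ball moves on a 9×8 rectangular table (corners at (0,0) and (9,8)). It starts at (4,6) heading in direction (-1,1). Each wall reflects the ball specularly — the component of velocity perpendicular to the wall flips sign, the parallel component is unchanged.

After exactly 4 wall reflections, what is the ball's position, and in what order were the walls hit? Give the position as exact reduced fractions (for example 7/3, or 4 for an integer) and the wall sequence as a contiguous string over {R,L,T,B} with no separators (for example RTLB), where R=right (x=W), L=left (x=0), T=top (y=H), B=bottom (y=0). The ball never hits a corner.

Final position: (9,3)
Wall sequence: TLBR

1. t=2 → T at (2,8); v=(-1,-1)
2. t=2 → L at (0,6); v=(1,-1)
3. t=6 → B at (6,0); v=(1,1)
4. t=3 → R at (9,3); v=(-1,1)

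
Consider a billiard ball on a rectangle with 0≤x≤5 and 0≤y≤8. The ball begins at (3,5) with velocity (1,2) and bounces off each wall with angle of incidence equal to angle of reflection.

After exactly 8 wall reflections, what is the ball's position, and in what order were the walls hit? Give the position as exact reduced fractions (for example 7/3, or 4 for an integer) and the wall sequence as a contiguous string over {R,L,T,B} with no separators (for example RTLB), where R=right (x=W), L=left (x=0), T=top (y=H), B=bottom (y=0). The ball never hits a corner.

Final position: (0,7)
Wall sequence: TRBLTRBL

1. t=3/2 → T at (9/2,8); v=(1,-2)
2. t=1/2 → R at (5,7); v=(-1,-2)
3. t=7/2 → B at (3/2,0); v=(-1,2)
4. t=3/2 → L at (0,3); v=(1,2)
5. t=5/2 → T at (5/2,8); v=(1,-2)
6. t=5/2 → R at (5,3); v=(-1,-2)
7. t=3/2 → B at (7/2,0); v=(-1,2)
8. t=7/2 → L at (0,7); v=(1,2)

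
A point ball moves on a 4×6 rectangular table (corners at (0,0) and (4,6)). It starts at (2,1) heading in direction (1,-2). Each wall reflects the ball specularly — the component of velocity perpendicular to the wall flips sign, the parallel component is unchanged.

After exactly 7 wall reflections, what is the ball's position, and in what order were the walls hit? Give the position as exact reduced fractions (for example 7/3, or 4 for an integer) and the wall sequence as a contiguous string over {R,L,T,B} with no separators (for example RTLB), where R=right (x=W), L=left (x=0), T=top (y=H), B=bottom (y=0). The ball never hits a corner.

Final position: (4,5)
Wall sequence: BRTLBTR

1. t=1/2 → B at (5/2,0); v=(1,2)
2. t=3/2 → R at (4,3); v=(-1,2)
3. t=3/2 → T at (5/2,6); v=(-1,-2)
4. t=5/2 → L at (0,1); v=(1,-2)
5. t=1/2 → B at (1/2,0); v=(1,2)
6. t=3 → T at (7/2,6); v=(1,-2)
7. t=1/2 → R at (4,5); v=(-1,-2)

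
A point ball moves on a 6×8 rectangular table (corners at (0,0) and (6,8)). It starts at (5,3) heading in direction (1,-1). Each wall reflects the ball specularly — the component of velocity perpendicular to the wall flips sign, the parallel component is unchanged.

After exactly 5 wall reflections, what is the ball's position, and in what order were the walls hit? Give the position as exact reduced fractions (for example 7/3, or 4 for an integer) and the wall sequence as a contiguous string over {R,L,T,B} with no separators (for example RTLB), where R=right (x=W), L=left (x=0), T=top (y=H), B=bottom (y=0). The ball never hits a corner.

1. t=1 → R at (6,2); v=(-1,-1)
2. t=2 → B at (4,0); v=(-1,1)
3. t=4 → L at (0,4); v=(1,1)
4. t=4 → T at (4,8); v=(1,-1)
5. t=2 → R at (6,6); v=(-1,-1)

Final position: (6,6)
Wall sequence: RBLTR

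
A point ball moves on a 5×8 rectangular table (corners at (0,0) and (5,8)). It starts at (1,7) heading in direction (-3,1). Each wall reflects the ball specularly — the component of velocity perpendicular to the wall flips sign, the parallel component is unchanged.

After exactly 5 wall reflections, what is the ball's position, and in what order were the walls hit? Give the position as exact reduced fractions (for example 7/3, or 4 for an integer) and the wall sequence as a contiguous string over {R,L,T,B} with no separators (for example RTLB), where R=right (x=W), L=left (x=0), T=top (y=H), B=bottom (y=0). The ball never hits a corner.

Final position: (5,11/3)
Wall sequence: LTRLR

1. t=1/3 → L at (0,22/3); v=(3,1)
2. t=2/3 → T at (2,8); v=(3,-1)
3. t=1 → R at (5,7); v=(-3,-1)
4. t=5/3 → L at (0,16/3); v=(3,-1)
5. t=5/3 → R at (5,11/3); v=(-3,-1)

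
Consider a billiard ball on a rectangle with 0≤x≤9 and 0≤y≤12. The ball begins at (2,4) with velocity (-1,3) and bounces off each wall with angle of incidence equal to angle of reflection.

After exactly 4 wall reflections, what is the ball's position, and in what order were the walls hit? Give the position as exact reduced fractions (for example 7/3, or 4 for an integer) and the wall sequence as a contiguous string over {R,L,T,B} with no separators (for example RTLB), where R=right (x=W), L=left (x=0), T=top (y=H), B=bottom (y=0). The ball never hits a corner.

1. t=2 → L at (0,10); v=(1,3)
2. t=2/3 → T at (2/3,12); v=(1,-3)
3. t=4 → B at (14/3,0); v=(1,3)
4. t=4 → T at (26/3,12); v=(1,-3)

Final position: (26/3,12)
Wall sequence: LTBT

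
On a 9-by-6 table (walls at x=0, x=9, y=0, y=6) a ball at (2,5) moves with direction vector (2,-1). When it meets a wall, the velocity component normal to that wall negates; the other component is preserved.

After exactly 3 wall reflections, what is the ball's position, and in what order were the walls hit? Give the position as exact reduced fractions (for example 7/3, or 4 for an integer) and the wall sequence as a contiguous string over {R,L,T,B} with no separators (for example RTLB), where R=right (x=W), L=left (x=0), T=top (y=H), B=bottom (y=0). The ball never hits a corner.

Final position: (0,3)
Wall sequence: RBL

1. t=7/2 → R at (9,3/2); v=(-2,-1)
2. t=3/2 → B at (6,0); v=(-2,1)
3. t=3 → L at (0,3); v=(2,1)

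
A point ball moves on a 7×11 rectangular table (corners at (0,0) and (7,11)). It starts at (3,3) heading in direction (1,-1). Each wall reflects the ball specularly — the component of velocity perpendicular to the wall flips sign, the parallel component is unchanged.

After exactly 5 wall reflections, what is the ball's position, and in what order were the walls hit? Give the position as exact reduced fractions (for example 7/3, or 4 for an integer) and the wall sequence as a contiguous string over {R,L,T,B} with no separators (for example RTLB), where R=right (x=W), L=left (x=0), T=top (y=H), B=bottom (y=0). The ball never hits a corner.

1. t=3 → B at (6,0); v=(1,1)
2. t=1 → R at (7,1); v=(-1,1)
3. t=7 → L at (0,8); v=(1,1)
4. t=3 → T at (3,11); v=(1,-1)
5. t=4 → R at (7,7); v=(-1,-1)

Final position: (7,7)
Wall sequence: BRLTR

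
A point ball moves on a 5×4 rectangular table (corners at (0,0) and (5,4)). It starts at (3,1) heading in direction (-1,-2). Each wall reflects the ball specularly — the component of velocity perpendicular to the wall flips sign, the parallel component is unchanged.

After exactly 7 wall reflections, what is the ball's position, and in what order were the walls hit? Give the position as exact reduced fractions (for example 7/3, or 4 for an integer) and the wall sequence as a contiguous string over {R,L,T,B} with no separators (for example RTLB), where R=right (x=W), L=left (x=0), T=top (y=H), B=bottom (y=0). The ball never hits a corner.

1. t=1/2 → B at (5/2,0); v=(-1,2)
2. t=2 → T at (1/2,4); v=(-1,-2)
3. t=1/2 → L at (0,3); v=(1,-2)
4. t=3/2 → B at (3/2,0); v=(1,2)
5. t=2 → T at (7/2,4); v=(1,-2)
6. t=3/2 → R at (5,1); v=(-1,-2)
7. t=1/2 → B at (9/2,0); v=(-1,2)

Final position: (9/2,0)
Wall sequence: BTLBTRB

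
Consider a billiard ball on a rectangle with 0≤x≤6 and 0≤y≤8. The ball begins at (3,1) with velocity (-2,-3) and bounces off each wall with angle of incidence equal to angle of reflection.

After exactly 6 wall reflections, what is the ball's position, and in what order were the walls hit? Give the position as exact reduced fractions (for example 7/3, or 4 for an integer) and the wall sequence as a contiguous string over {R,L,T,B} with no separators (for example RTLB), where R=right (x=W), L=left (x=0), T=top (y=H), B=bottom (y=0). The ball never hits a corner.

Final position: (0,11/2)
Wall sequence: BLTRBL

1. t=1/3 → B at (7/3,0); v=(-2,3)
2. t=7/6 → L at (0,7/2); v=(2,3)
3. t=3/2 → T at (3,8); v=(2,-3)
4. t=3/2 → R at (6,7/2); v=(-2,-3)
5. t=7/6 → B at (11/3,0); v=(-2,3)
6. t=11/6 → L at (0,11/2); v=(2,3)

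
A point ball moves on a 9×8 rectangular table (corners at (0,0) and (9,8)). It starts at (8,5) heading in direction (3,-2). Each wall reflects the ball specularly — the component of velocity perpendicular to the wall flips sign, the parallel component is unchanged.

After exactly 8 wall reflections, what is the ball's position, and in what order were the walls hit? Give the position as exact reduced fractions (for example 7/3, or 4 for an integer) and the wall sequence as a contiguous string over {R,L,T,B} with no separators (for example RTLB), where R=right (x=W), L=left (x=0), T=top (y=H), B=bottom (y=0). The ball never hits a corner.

1. t=1/3 → R at (9,13/3); v=(-3,-2)
2. t=13/6 → B at (5/2,0); v=(-3,2)
3. t=5/6 → L at (0,5/3); v=(3,2)
4. t=3 → R at (9,23/3); v=(-3,2)
5. t=1/6 → T at (17/2,8); v=(-3,-2)
6. t=17/6 → L at (0,7/3); v=(3,-2)
7. t=7/6 → B at (7/2,0); v=(3,2)
8. t=11/6 → R at (9,11/3); v=(-3,2)

Final position: (9,11/3)
Wall sequence: RBLRTLBR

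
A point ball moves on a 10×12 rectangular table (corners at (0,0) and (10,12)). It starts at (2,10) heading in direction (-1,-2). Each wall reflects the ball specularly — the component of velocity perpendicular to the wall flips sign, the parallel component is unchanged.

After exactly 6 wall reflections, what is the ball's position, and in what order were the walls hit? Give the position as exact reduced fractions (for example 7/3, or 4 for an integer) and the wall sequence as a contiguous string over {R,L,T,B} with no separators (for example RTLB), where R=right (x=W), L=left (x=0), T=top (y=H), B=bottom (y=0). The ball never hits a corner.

1. t=2 → L at (0,6); v=(1,-2)
2. t=3 → B at (3,0); v=(1,2)
3. t=6 → T at (9,12); v=(1,-2)
4. t=1 → R at (10,10); v=(-1,-2)
5. t=5 → B at (5,0); v=(-1,2)
6. t=5 → L at (0,10); v=(1,2)

Final position: (0,10)
Wall sequence: LBTRBL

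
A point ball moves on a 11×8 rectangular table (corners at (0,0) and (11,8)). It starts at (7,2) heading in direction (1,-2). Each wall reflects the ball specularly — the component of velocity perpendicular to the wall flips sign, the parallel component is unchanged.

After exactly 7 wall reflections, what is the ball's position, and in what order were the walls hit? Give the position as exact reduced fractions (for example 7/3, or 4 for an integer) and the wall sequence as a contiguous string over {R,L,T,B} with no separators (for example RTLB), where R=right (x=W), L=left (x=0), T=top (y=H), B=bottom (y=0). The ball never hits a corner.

Final position: (2,0)
Wall sequence: BRTBTLB

1. t=1 → B at (8,0); v=(1,2)
2. t=3 → R at (11,6); v=(-1,2)
3. t=1 → T at (10,8); v=(-1,-2)
4. t=4 → B at (6,0); v=(-1,2)
5. t=4 → T at (2,8); v=(-1,-2)
6. t=2 → L at (0,4); v=(1,-2)
7. t=2 → B at (2,0); v=(1,2)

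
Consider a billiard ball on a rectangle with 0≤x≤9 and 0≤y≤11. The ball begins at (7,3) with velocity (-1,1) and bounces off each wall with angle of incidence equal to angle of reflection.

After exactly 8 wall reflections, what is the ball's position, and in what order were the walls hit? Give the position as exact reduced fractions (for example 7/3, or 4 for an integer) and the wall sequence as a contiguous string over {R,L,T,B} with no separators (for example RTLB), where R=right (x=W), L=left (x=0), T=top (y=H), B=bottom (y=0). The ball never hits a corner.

Final position: (2,0)
Wall sequence: LTRBLTRB

1. t=7 → L at (0,10); v=(1,1)
2. t=1 → T at (1,11); v=(1,-1)
3. t=8 → R at (9,3); v=(-1,-1)
4. t=3 → B at (6,0); v=(-1,1)
5. t=6 → L at (0,6); v=(1,1)
6. t=5 → T at (5,11); v=(1,-1)
7. t=4 → R at (9,7); v=(-1,-1)
8. t=7 → B at (2,0); v=(-1,1)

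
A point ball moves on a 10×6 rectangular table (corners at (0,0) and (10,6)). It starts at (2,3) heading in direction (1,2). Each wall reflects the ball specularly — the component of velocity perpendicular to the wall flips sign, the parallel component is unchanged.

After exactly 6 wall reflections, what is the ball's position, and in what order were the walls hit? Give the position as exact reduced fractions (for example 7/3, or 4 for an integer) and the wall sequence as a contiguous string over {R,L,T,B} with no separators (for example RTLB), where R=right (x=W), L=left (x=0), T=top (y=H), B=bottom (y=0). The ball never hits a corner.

Final position: (9/2,6)
Wall sequence: TBTRBT

1. t=3/2 → T at (7/2,6); v=(1,-2)
2. t=3 → B at (13/2,0); v=(1,2)
3. t=3 → T at (19/2,6); v=(1,-2)
4. t=1/2 → R at (10,5); v=(-1,-2)
5. t=5/2 → B at (15/2,0); v=(-1,2)
6. t=3 → T at (9/2,6); v=(-1,-2)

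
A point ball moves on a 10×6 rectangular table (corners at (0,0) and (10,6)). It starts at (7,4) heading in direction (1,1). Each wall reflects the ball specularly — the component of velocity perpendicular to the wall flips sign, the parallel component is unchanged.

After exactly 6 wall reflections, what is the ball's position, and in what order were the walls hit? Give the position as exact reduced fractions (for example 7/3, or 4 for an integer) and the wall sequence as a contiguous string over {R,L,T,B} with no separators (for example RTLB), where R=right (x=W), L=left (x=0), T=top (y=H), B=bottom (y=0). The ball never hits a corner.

1. t=2 → T at (9,6); v=(1,-1)
2. t=1 → R at (10,5); v=(-1,-1)
3. t=5 → B at (5,0); v=(-1,1)
4. t=5 → L at (0,5); v=(1,1)
5. t=1 → T at (1,6); v=(1,-1)
6. t=6 → B at (7,0); v=(1,1)

Final position: (7,0)
Wall sequence: TRBLTB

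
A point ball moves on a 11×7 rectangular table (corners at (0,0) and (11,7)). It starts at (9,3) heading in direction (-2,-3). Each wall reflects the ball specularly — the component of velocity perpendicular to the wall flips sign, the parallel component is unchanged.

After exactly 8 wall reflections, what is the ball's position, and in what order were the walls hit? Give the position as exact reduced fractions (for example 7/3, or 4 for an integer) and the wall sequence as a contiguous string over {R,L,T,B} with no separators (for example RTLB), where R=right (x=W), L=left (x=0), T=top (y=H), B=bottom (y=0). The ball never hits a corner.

1. t=1 → B at (7,0); v=(-2,3)
2. t=7/3 → T at (7/3,7); v=(-2,-3)
3. t=7/6 → L at (0,7/2); v=(2,-3)
4. t=7/6 → B at (7/3,0); v=(2,3)
5. t=7/3 → T at (7,7); v=(2,-3)
6. t=2 → R at (11,1); v=(-2,-3)
7. t=1/3 → B at (31/3,0); v=(-2,3)
8. t=7/3 → T at (17/3,7); v=(-2,-3)

Final position: (17/3,7)
Wall sequence: BTLBTRBT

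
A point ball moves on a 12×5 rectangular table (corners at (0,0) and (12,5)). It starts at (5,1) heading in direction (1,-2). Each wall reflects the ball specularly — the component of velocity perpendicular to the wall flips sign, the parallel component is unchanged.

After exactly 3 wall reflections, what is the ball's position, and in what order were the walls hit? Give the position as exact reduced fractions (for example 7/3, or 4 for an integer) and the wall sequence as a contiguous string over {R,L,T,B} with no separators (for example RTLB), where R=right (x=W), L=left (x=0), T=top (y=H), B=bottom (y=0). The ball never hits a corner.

1. t=1/2 → B at (11/2,0); v=(1,2)
2. t=5/2 → T at (8,5); v=(1,-2)
3. t=5/2 → B at (21/2,0); v=(1,2)

Final position: (21/2,0)
Wall sequence: BTB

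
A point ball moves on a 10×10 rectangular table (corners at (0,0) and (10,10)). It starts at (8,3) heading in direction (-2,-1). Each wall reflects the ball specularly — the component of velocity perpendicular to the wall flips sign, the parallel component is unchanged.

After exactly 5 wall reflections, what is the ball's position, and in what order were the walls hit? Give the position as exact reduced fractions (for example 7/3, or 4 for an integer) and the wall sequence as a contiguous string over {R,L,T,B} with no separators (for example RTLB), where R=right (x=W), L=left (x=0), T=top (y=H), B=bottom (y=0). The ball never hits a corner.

1. t=3 → B at (2,0); v=(-2,1)
2. t=1 → L at (0,1); v=(2,1)
3. t=5 → R at (10,6); v=(-2,1)
4. t=4 → T at (2,10); v=(-2,-1)
5. t=1 → L at (0,9); v=(2,-1)

Final position: (0,9)
Wall sequence: BLRTL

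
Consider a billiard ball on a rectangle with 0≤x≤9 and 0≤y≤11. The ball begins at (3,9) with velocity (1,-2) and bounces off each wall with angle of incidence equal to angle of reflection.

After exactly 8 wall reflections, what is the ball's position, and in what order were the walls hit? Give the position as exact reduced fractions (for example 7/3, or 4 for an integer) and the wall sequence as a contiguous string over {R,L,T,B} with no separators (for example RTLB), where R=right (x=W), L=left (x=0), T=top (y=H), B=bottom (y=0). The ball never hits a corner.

Final position: (13/2,0)
Wall sequence: BRTLBTRB

1. t=9/2 → B at (15/2,0); v=(1,2)
2. t=3/2 → R at (9,3); v=(-1,2)
3. t=4 → T at (5,11); v=(-1,-2)
4. t=5 → L at (0,1); v=(1,-2)
5. t=1/2 → B at (1/2,0); v=(1,2)
6. t=11/2 → T at (6,11); v=(1,-2)
7. t=3 → R at (9,5); v=(-1,-2)
8. t=5/2 → B at (13/2,0); v=(-1,2)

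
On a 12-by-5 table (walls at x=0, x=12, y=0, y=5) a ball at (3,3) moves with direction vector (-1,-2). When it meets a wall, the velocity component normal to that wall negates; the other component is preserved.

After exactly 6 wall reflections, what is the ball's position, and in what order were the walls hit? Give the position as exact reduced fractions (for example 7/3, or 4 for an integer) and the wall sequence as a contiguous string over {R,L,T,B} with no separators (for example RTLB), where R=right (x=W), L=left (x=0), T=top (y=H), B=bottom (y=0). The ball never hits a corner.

1. t=3/2 → B at (3/2,0); v=(-1,2)
2. t=3/2 → L at (0,3); v=(1,2)
3. t=1 → T at (1,5); v=(1,-2)
4. t=5/2 → B at (7/2,0); v=(1,2)
5. t=5/2 → T at (6,5); v=(1,-2)
6. t=5/2 → B at (17/2,0); v=(1,2)

Final position: (17/2,0)
Wall sequence: BLTBTB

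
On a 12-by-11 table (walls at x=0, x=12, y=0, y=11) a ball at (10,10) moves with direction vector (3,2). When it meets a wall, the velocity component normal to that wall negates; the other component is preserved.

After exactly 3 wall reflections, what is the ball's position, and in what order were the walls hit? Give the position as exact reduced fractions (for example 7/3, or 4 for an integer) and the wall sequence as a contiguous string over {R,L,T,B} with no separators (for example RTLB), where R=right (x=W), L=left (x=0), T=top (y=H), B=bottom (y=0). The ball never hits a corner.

1. t=1/2 → T at (23/2,11); v=(3,-2)
2. t=1/6 → R at (12,32/3); v=(-3,-2)
3. t=4 → L at (0,8/3); v=(3,-2)

Final position: (0,8/3)
Wall sequence: TRL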